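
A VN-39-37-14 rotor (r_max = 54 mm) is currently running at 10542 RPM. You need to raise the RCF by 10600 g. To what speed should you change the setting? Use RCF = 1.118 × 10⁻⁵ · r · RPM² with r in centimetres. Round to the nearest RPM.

N₂ ≈ 16933 RPM

r = 54 mm = 5.4 cm
Current RCF = 1.118 × 10⁻⁵ × 5.4 × (10542)² = 1.118 × 10⁻⁵ × 5.4 × 111,133,764 ≈ 6,709.4 × g
Target RCF = 6,709.4 + 10,600 = 17,309.4 × g
N² = 17,309.4 / (6.0372 × 10⁻⁵) = 286,712,383
N ≈ √286,712,383 ≈ 16,932.6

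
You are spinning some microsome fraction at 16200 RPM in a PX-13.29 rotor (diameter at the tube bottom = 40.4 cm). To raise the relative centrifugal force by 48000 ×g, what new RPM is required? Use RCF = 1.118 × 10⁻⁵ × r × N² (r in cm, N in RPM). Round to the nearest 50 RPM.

N₂ ≈ 21800 RPM

r = 40.4 / 2 = 20.2 cm
Current RCF = 1.118 × 10⁻⁵ × 20.2 × (16200)² = 1.118 × 10⁻⁵ × 20.2 × 262,440,000 ≈ 59,268.4 × g
Target RCF = 59,268.4 + 48,000 = 107,268.4 × g
N² = 107,268.4 / (22.5836 × 10⁻⁵) = 474,983,616
N ≈ √474,983,616 ≈ 21,794.1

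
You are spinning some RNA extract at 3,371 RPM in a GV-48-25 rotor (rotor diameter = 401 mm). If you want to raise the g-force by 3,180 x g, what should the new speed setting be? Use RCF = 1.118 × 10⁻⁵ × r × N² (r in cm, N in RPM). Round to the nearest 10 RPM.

r = 401 mm / 2 = 200.5 mm = 20.05 cm
Current RCF = 1.118 × 10⁻⁵ × 20.05 × (3371)² = 1.118 × 10⁻⁵ × 20.05 × 11,363,641 ≈ 2,547.3 × g
Target RCF = 2,547.3 + 3,180 = 5,727.3 × g
N² = 5,727.3 / (22.4159 × 10⁻⁵) = 25,550,168
N ≈ √25,550,168 ≈ 5,054.7

5050 RPM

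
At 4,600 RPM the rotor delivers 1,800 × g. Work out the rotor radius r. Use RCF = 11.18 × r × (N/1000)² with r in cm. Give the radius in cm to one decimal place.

r ≈ 7.6 cm

1800 = 11.18 × r × (4.6)²
r = 1800 / (11.18 × 21.16) = 1800 / 236.5688 ≈ 7.609 cm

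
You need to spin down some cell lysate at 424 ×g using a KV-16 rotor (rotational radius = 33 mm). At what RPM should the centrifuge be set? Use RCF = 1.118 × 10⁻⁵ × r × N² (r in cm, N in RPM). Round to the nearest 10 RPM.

r = 33 mm = 3.3 cm
RCF = 1.118 × 10⁻⁵ × r × N²
424 = 1.118 × 10⁻⁵ × 3.3 × N²
N² = 424 / (3.6894 × 10⁻⁵) = 11,492,384
N ≈ √11,492,384 ≈ 3,390.0

3390 RPM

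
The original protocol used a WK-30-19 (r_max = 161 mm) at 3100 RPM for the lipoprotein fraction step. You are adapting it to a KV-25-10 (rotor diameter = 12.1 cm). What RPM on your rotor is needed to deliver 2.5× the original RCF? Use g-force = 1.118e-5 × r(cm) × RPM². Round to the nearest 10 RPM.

Original rotor: r = 161 mm = 16.1 cm
RCF = 1.118 × 10⁻⁵ × r × N²
RCF_original = 1.118 × 10⁻⁵ × 16.1 × (3100)² = 1.118 × 10⁻⁵ × 16.1 × 9,610,000 ≈ 1,729.8 × g
Target RCF = 2.5 × 1,729.8 ≈ 4,324.5 × g
Your rotor: r = 12.1 / 2 = 6.05 cm
4,324.5 = 1.118 × 10⁻⁵ × 6.05 × N²
N² = 4,324.5 / (6.7639 × 10⁻⁵) = 63,935,008
N ≈ √63,935,008 ≈ 7,995.9

8000 RPM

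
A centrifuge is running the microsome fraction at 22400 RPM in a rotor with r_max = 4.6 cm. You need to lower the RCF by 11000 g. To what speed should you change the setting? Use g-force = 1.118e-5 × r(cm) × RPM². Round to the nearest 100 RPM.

Current RCF = 1.118 × 10⁻⁵ × 4.6 × (22400)² = 1.118 × 10⁻⁵ × 4.6 × 501,760,000 ≈ 25,804.5 × g
Target RCF = 25,804.5 − 11,000 = 14,804.5 × g
N² = 14,804.5 / (5.1428 × 10⁻⁵) = 287,868,476
N ≈ √287,868,476 ≈ 16,966.7

17000 RPM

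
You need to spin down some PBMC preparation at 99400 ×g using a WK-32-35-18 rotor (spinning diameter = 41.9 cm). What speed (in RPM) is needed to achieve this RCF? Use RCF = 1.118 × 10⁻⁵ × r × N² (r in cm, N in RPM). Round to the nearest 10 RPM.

≈ 20600 RPM

r = 41.9 / 2 = 20.95 cm
99,400 = 1.118 × 10⁻⁵ × 20.95 × N²
N² = 99,400 / (23.4221 × 10⁻⁵) = 424,385,516
N ≈ √424,385,516 ≈ 20,600.6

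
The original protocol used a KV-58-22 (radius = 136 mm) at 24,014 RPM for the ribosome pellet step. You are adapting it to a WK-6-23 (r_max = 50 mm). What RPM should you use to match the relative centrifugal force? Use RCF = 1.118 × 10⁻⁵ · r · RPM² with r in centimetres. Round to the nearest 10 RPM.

Original rotor: r = 136 mm = 13.6 cm
RCF_original = 1.118 × 10⁻⁵ × 13.6 × (24014)² = 1.118 × 10⁻⁵ × 13.6 × 576,672,196 ≈ 87,681.9 × g
Your rotor: r = 50 mm = 5.0 cm
87,681.9 = 1.118 × 10⁻⁵ × 5 × N²
N² = 87,681.9 / (5.59 × 10⁻⁵) = 1,568,549,195
N ≈ √1,568,549,195 ≈ 39,604.9

39600 RPM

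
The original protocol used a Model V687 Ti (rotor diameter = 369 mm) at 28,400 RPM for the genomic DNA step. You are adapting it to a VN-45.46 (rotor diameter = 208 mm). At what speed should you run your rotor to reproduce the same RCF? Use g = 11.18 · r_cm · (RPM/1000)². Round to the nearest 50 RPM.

Original rotor: r = 369 mm / 2 = 184.5 mm = 18.45 cm
RCF_original = 11.18 × 18.45 × (28.4)² = 11.18 × 18.45 × 806.56 ≈ 166,369.9 × g
Your rotor: r = 208 mm / 2 = 104 mm = 10.4 cm
166,369.9 = 11.18 × 10.4 × (N/1000)²
(N/1000)² = 166,369.9 / 116.272 = 1430.868
N = 1000 × √1430.868 ≈ 37,826.8

≈ 37850 RPM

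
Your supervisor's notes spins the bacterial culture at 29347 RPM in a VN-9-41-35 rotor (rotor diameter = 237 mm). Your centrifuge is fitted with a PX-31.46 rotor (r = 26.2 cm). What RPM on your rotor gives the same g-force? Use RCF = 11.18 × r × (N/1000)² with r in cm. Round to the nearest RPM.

Original rotor: r = 237 mm / 2 = 118.5 mm = 11.85 cm
RCF_original = 11.18 × 11.85 × (29.347)² = 11.18 × 11.85 × 861.246409 ≈ 114,100.5 × g
114,100.5 = 11.18 × 26.2 × (N/1000)²
(N/1000)² = 114,100.5 / 292.916 = 389.5332
N = 1000 × √389.5332 ≈ 19,736.6

≈ 19737 RPM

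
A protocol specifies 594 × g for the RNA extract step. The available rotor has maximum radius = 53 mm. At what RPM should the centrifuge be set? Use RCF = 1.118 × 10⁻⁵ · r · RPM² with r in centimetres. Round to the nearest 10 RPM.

≈ 3170 RPM

r = 53 mm = 5.3 cm
594 = 1.118 × 10⁻⁵ × 5.3 × N²
N² = 594 / (5.9254 × 10⁻⁵) = 10,024,640
N ≈ √10,024,640 ≈ 3,166.2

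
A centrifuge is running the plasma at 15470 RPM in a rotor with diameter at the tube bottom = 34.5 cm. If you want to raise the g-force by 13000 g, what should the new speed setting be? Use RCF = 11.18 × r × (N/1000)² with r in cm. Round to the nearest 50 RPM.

r = 34.5 / 2 = 17.25 cm
Current RCF = 11.18 × 17.25 × (15.47)² = 11.18 × 17.25 × 239.3209 ≈ 46,154.2 × g
Target RCF = 46,154.2 + 13,000 = 59,154.2 × g
(N/1000)² = 59,154.2 / 192.855 = 306.7289
N = 1000 × √306.7289 ≈ 17,513.7

17500 RPM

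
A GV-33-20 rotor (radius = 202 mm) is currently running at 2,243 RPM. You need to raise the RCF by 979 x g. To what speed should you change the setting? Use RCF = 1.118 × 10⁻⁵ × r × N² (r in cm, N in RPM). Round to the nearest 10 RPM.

r = 202 mm = 20.2 cm
Current RCF = 1.118 × 10⁻⁵ × 20.2 × (2243)² = 1.118 × 10⁻⁵ × 20.2 × 5,031,049 ≈ 1,136.2 × g
Target RCF = 1,136.2 + 979 = 2,115.2 × g
N² = 2,115.2 / (22.5836 × 10⁻⁵) = 9,366,089
N ≈ √9,366,089 ≈ 3,060.4

≈ 3060 RPM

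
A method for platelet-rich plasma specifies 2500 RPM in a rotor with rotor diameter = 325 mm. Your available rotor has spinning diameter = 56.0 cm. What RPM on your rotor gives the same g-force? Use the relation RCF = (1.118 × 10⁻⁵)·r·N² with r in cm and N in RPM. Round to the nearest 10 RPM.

Original rotor: r = 325 mm / 2 = 162.5 mm = 16.25 cm
RCF = 1.118 × 10⁻⁵ × r × N²
RCF_original = 1.118 × 10⁻⁵ × 16.25 × (2500)² = 1.118 × 10⁻⁵ × 16.25 × 6,250,000 ≈ 1,135.5 × g
Your rotor: r = 56.0 / 2 = 28 cm
1,135.5 = 1.118 × 10⁻⁵ × 28 × N²
N² = 1,135.5 / (31.304 × 10⁻⁵) = 3,627,332
N ≈ √3,627,332 ≈ 1,904.6

1900 RPM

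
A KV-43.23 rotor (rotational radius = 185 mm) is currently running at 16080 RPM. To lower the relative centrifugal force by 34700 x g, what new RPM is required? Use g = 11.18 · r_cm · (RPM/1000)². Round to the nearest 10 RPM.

9530 RPM

r = 185 mm = 18.5 cm
Current RCF = 11.18 × 18.5 × (16.08)² = 11.18 × 18.5 × 258.5664 ≈ 53,479.3 × g
Target RCF = 53,479.3 − 34,700 = 18,779.3 × g
(N/1000)² = 18,779.3 / 206.83 = 90.79582
N = 1000 × √90.79582 ≈ 9,528.7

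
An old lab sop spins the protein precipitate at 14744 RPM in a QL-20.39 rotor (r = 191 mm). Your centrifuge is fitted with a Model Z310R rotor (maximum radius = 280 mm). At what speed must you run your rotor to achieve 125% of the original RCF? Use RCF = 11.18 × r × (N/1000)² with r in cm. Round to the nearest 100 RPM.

Original rotor: r = 191 mm = 19.1 cm
RCF = 11.18 × r × (N/1000)²
RCF_original = 11.18 × 19.1 × (14.744)² = 11.18 × 19.1 × 217.385536 ≈ 46,420.1 × g
Target RCF = 1.25 × 46,420.1 ≈ 58,025.1 × g
Your rotor: r = 280 mm = 28.0 cm
58,025.1 = 11.18 × 28 × (N/1000)²
(N/1000)² = 58,025.1 / 313.04 = 185.36
N = 1000 × √185.36 ≈ 13,614.7

13600 RPM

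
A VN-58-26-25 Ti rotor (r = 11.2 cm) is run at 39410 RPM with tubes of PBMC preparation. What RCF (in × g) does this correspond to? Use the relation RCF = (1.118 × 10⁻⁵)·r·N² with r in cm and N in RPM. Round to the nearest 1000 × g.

RCF = 1.118 × 10⁻⁵ × 11.2 × (39410)² = 1.118 × 10⁻⁵ × 11.2 × 1,553,148,100 ≈ 194,479 × g

194000 × g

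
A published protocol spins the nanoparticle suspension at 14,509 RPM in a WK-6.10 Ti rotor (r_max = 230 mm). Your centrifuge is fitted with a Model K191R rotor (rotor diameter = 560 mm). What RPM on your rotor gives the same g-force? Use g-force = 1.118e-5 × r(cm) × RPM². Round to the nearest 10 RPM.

Original rotor: r = 230 mm = 23.0 cm
RCF_original = 1.118 × 10⁻⁵ × 23 × (14509)² = 1.118 × 10⁻⁵ × 23 × 210,511,081 ≈ 54,130.8 × g
Your rotor: r = 560 mm / 2 = 280 mm = 28 cm
54,130.8 = 1.118 × 10⁻⁵ × 28 × N²
N² = 54,130.8 / (31.304 × 10⁻⁵) = 172,919,755
N ≈ √172,919,755 ≈ 13,149.9

13150 RPM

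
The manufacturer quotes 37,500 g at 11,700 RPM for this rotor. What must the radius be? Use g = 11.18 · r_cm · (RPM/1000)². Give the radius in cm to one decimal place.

24.5 cm

37500 = 11.18 × r × (11.7)²
r = 37500 / (11.18 × 136.89) = 37500 / 1530.43 ≈ 24.503 cm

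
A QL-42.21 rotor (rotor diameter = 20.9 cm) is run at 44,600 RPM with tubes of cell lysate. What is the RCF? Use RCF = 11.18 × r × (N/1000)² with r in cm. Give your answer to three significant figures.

RCF ≈ 232000 × g

r = 20.9 / 2 = 10.45 cm
RCF = 11.18 × r × (N/1000)²
RCF = 11.18 × 10.45 × (44.6)² = 11.18 × 10.45 × 1,989.16 ≈ 232,395.6 × g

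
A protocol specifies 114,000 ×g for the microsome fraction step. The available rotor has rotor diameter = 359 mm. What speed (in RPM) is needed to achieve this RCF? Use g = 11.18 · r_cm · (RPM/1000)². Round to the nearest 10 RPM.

r = 359 mm / 2 = 179.5 mm = 17.95 cm
114,000 = 11.18 × 17.95 × (N/1000)²
(N/1000)² = 114,000 / 200.681 = 568.0657
N = 1000 × √568.0657 ≈ 23,834.1

23830 RPM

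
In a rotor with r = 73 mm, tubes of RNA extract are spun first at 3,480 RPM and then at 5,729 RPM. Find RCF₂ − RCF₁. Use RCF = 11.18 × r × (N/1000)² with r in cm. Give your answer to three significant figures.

≈ 1690 g

r = 73 mm = 7.3 cm
RCF₁ = 11.18 × 7.3 × (3.48)² = 11.18 × 7.3 × 12.1104 ≈ 988.4 × g
RCF₂ = 11.18 × 7.3 × (5.729)² = 11.18 × 7.3 × 32.821441 ≈ 2,678.7 × g
Increase = 2,678.7 − 988.4 = 1,690.3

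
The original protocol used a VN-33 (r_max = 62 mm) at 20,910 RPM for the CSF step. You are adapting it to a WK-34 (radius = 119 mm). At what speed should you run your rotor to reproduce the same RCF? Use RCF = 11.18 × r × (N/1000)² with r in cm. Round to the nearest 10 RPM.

Original rotor: r = 62 mm = 6.2 cm
RCF = 11.18 × r × (N/1000)²
RCF_original = 11.18 × 6.2 × (20.91)² = 11.18 × 6.2 × 437.2281 ≈ 30,306.9 × g
Your rotor: r = 119 mm = 11.9 cm
30,306.9 = 11.18 × 11.9 × (N/1000)²
(N/1000)² = 30,306.9 / 133.042 = 227.7995
N = 1000 × √227.7995 ≈ 15,093.0

≈ 15090 RPM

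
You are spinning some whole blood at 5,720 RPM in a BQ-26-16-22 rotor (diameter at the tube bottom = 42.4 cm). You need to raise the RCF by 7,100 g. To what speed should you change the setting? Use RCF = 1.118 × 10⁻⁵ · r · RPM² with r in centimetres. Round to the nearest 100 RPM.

r = 42.4 / 2 = 21.2 cm
Current RCF = 1.118 × 10⁻⁵ × 21.2 × (5720)² = 1.118 × 10⁻⁵ × 21.2 × 32,718,400 ≈ 7,754.8 × g
Target RCF = 7,754.8 + 7,100 = 14,854.8 × g
N² = 14,854.8 / (23.7016 × 10⁻⁵) = 62,674,250
N ≈ √62,674,250 ≈ 7,916.7

N₂ ≈ 7900 RPM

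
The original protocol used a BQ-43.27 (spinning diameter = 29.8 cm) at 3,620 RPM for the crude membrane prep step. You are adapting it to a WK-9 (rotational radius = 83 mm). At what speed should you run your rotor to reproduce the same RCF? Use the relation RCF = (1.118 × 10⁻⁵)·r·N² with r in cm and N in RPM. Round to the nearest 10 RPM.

Original rotor: r = 29.8 / 2 = 14.9 cm
RCF_original = 1.118 × 10⁻⁵ × 14.9 × (3620)² = 1.118 × 10⁻⁵ × 14.9 × 13,104,400 ≈ 2,183 × g
Your rotor: r = 83 mm = 8.3 cm
2,183 = 1.118 × 10⁻⁵ × 8.3 × N²
N² = 2,183 / (9.2794 × 10⁻⁵) = 23,525,228
N ≈ √23,525,228 ≈ 4,850.3

≈ 4850 RPM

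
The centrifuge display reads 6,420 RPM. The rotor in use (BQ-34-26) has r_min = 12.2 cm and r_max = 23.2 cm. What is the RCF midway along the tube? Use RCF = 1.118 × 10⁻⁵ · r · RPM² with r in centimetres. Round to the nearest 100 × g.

r_avg = (12.2 + 23.2) / 2 = 17.7 cm
RCF = 1.118 × 10⁻⁵ × 17.7 × (6420)² = 1.118 × 10⁻⁵ × 17.7 × 41,216,400 ≈ 8,156.1 × g

8200 g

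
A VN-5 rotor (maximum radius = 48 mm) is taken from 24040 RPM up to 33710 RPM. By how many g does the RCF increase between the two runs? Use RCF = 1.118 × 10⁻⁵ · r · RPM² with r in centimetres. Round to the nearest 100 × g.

r = 48 mm = 4.8 cm
RCF₁ = 1.118 × 10⁻⁵ × 4.8 × (24040)² = 1.118 × 10⁻⁵ × 4.8 × 577,921,600 ≈ 31,013.6 × g
RCF₂ = 1.118 × 10⁻⁵ × 4.8 × (33710)² = 1.118 × 10⁻⁵ × 4.8 × 1,136,364,100 ≈ 60,981.8 × g
Increase = 60,981.8 − 31,013.6 = 29,968.2

≈ 30000 g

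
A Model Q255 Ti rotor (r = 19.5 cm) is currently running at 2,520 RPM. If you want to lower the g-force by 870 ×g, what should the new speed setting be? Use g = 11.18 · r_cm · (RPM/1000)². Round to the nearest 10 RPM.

≈ 1540 RPM

Current RCF = 11.18 × 19.5 × (2.52)² = 11.18 × 19.5 × 6.3504 ≈ 1,384.5 × g
Target RCF = 1,384.5 − 870 = 514.5 × g
(N/1000)² = 514.5 / 218.01 = 2.359983
N = 1000 × √2.359983 ≈ 1,536.2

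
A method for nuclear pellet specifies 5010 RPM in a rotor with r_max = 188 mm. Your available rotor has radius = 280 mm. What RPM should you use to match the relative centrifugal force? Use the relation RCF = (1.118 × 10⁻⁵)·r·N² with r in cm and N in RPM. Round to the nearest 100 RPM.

≈ 4100 RPM

Original rotor: r = 188 mm = 18.8 cm
RCF = 1.118 × 10⁻⁵ × r × N²
RCF_original = 1.118 × 10⁻⁵ × 18.8 × (5010)² = 1.118 × 10⁻⁵ × 18.8 × 25,100,100 ≈ 5,275.6 × g
Your rotor: r = 280 mm = 28.0 cm
5,275.6 = 1.118 × 10⁻⁵ × 28 × N²
N² = 5,275.6 / (31.304 × 10⁻⁵) = 16,852,798
N ≈ √16,852,798 ≈ 4,105.2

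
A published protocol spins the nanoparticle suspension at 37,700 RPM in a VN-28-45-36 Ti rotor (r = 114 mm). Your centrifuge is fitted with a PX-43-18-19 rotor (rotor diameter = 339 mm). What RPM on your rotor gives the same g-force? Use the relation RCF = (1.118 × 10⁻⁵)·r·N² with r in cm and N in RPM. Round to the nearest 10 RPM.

≈ 30920 RPM

Original rotor: r = 114 mm = 11.4 cm
RCF = 1.118 × 10⁻⁵ × r × N²
RCF_original = 1.118 × 10⁻⁵ × 11.4 × (37700)² = 1.118 × 10⁻⁵ × 11.4 × 1,421,290,000 ≈ 181,146.3 × g
Your rotor: r = 339 mm / 2 = 169.5 mm = 16.95 cm
181,146.3 = 1.118 × 10⁻⁵ × 16.95 × N²
N² = 181,146.3 / (18.9501 × 10⁻⁵) = 955,912,106
N ≈ √955,912,106 ≈ 30,917.8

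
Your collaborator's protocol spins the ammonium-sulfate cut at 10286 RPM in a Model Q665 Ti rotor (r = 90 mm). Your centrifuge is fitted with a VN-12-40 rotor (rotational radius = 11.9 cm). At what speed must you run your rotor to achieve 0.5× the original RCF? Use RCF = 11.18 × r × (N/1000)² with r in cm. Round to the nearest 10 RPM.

6330 RPM

Original rotor: r = 90 mm = 9.0 cm
RCF_original = 11.18 × 9 × (10.286)² = 11.18 × 9 × 105.801796 ≈ 10,645.8 × g
Target RCF = 0.5 × 10,645.8 ≈ 5,322.9 × g
5,322.9 = 11.18 × 11.9 × (N/1000)²
(N/1000)² = 5,322.9 / 133.042 = 40.00917
N = 1000 × √40.00917 ≈ 6,325.3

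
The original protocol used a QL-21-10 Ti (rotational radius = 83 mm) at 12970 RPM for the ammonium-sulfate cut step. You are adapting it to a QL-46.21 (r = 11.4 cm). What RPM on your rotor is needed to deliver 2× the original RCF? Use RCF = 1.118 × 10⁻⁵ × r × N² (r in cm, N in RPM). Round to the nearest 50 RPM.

Original rotor: r = 83 mm = 8.3 cm
RCF_original = 1.118 × 10⁻⁵ × 8.3 × (12970)² = 1.118 × 10⁻⁵ × 8.3 × 168,220,900 ≈ 15,609.9 × g
Target RCF = 2 × 15,609.9 ≈ 31,219.8 × g
31,219.8 = 1.118 × 10⁻⁵ × 11.4 × N²
N² = 31,219.8 / (12.7452 × 10⁻⁵) = 244,953,394
N ≈ √244,953,394 ≈ 15,651.0

≈ 15650 RPM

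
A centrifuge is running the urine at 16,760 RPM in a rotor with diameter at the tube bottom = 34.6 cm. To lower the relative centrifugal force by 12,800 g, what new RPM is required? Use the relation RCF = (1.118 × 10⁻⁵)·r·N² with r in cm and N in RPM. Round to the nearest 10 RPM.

r = 34.6 / 2 = 17.3 cm
Current RCF = 1.118 × 10⁻⁵ × 17.3 × (16760)² = 1.118 × 10⁻⁵ × 17.3 × 280,897,600 ≈ 54,329.5 × g
Target RCF = 54,329.5 − 12,800 = 41,529.5 × g
N² = 41,529.5 / (19.3414 × 10⁻⁵) = 214,718,169
N ≈ √214,718,169 ≈ 14,653.3

≈ 14650 RPM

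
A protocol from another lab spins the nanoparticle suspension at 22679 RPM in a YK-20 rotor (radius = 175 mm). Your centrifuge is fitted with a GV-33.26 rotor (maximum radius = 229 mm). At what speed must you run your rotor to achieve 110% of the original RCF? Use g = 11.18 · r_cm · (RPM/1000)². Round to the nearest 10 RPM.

Original rotor: r = 175 mm = 17.5 cm
RCF = 11.18 × r × (N/1000)²
RCF_original = 11.18 × 17.5 × (22.679)² = 11.18 × 17.5 × 514.337041 ≈ 100,630 × g
Target RCF = 1.1 × 100,630 ≈ 110,693 × g
Your rotor: r = 229 mm = 22.9 cm
110,693 = 11.18 × 22.9 × (N/1000)²
(N/1000)² = 110,693 / 256.022 = 432.3574
N = 1000 × √432.3574 ≈ 20,793.2

20790 RPM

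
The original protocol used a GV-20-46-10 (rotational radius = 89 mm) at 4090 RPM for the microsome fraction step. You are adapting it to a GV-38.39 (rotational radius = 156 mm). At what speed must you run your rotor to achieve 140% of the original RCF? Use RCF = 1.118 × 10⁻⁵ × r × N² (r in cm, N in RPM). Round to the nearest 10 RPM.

Original rotor: r = 89 mm = 8.9 cm
RCF_original = 1.118 × 10⁻⁵ × 8.9 × (4090)² = 1.118 × 10⁻⁵ × 8.9 × 16,728,100 ≈ 1,664.5 × g
Target RCF = 1.4 × 1,664.5 ≈ 2,330.3 × g
Your rotor: r = 156 mm = 15.6 cm
2,330.3 = 1.118 × 10⁻⁵ × 15.6 × N²
N² = 2,330.3 / (17.4408 × 10⁻⁵) = 13,361,199
N ≈ √13,361,199 ≈ 3,655.3

3660 RPM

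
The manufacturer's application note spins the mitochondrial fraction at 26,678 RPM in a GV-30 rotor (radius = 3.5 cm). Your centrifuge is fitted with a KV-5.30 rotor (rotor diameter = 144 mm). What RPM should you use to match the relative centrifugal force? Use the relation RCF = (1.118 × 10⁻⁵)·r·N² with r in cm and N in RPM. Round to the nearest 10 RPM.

RCF_original = 1.118 × 10⁻⁵ × 3.5 × (26678)² = 1.118 × 10⁻⁵ × 3.5 × 711,715,684 ≈ 27,849.4 × g
Your rotor: r = 144 mm / 2 = 72 mm = 7.2 cm
27,849.4 = 1.118 × 10⁻⁵ × 7.2 × N²
N² = 27,849.4 / (8.0496 × 10⁻⁵) = 345,972,471
N ≈ √345,972,471 ≈ 18,600.3

≈ 18600 RPM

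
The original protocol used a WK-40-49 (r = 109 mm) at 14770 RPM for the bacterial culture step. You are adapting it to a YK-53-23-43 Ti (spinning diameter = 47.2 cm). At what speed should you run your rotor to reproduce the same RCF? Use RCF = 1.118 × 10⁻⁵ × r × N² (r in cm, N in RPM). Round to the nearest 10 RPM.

≈ 10040 RPM

Original rotor: r = 109 mm = 10.9 cm
RCF_original = 1.118 × 10⁻⁵ × 10.9 × (14770)² = 1.118 × 10⁻⁵ × 10.9 × 218,152,900 ≈ 26,584.5 × g
Your rotor: r = 47.2 / 2 = 23.6 cm
26,584.5 = 1.118 × 10⁻⁵ × 23.6 × N²
N² = 26,584.5 / (26.3848 × 10⁻⁵) = 100,756,875
N ≈ √100,756,875 ≈ 10,037.8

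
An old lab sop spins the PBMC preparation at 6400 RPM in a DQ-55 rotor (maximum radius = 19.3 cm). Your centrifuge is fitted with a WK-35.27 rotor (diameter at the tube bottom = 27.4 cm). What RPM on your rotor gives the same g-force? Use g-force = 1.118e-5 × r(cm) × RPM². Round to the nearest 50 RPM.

≈ 7600 RPM

RCF_original = 1.118 × 10⁻⁵ × 19.3 × (6400)² = 1.118 × 10⁻⁵ × 19.3 × 40,960,000 ≈ 8,838.1 × g
Your rotor: r = 27.4 / 2 = 13.7 cm
8,838.1 = 1.118 × 10⁻⁵ × 13.7 × N²
N² = 8,838.1 / (15.3166 × 10⁻⁵) = 57,702,754
N ≈ √57,702,754 ≈ 7,596.2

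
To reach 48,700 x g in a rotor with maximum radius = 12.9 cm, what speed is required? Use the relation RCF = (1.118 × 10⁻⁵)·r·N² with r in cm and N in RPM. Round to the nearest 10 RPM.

48,700 = 1.118 × 10⁻⁵ × 12.9 × N²
N² = 48,700 / (14.4222 × 10⁻⁵) = 337,673,864
N ≈ √337,673,864 ≈ 18,375.9

N ≈ 18380 RPM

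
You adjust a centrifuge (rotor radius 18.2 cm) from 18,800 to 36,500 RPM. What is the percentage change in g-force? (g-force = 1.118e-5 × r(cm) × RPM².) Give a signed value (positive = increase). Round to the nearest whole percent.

+277%

RCF ∝ N², so the ratio is (36500/18800)² = (1.941489)² = 3.7694.
Change = 3.7694 − 1 = +2.7694 → +276.9%.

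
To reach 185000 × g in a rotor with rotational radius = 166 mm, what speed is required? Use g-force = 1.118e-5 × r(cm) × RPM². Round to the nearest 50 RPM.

r = 166 mm = 16.6 cm
RCF = 1.118 × 10⁻⁵ × r × N²
185,000 = 1.118 × 10⁻⁵ × 16.6 × N²
N² = 185,000 / (18.5588 × 10⁻⁵) = 996,831,692
N ≈ √996,831,692 ≈ 31,572.6

N ≈ 31550 RPM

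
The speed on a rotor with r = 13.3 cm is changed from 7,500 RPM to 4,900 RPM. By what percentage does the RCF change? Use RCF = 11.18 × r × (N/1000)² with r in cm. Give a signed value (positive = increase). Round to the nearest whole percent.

-57%

RCF ∝ N², so the ratio is (4900/7500)² = (0.653333)² = 0.4268.
Change = 0.4268 − 1 = -0.5732 → -57.3%.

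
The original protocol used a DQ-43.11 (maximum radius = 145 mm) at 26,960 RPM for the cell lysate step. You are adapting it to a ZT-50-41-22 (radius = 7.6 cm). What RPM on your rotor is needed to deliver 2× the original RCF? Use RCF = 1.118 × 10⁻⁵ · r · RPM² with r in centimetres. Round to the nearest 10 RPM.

≈ 52660 RPM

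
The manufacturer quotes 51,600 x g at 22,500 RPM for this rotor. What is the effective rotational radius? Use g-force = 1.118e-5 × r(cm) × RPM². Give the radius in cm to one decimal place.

≈ 9.1 cm

RCF = 1.118 × 10⁻⁵ × r × N²
51600 = 1.118 × 10⁻⁵ × r × (22500)²
r = 51600 / (1.118 × 10⁻⁵ × 506,250,000) = 51600 / 5659.875 ≈ 9.117 cm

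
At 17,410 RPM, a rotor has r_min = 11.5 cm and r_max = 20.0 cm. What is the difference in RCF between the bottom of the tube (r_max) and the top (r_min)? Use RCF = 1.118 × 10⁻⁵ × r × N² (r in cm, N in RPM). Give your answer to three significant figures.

28800 x g

RCF_max = 1.118 × 10⁻⁵ × 20 × (17410)² = 1.118 × 10⁻⁵ × 20 × 303,108,100 ≈ 67,775 × g
RCF_min = 1.118 × 10⁻⁵ × 11.5 × (17410)² = 1.118 × 10⁻⁵ × 11.5 × 303,108,100 ≈ 38,970.6 × g
ΔRCF = 67,775 − 38,970.6 = 28,804.4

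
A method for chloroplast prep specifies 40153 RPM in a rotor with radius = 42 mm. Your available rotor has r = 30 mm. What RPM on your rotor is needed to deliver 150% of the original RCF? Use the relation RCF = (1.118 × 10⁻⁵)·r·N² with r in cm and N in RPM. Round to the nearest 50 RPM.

58200 RPM

Original rotor: r = 42 mm = 4.2 cm
RCF_original = 1.118 × 10⁻⁵ × 4.2 × (40153)² = 1.118 × 10⁻⁵ × 4.2 × 1,612,263,409 ≈ 75,705.4 × g
Target RCF = 1.5 × 75,705.4 ≈ 113,558.1 × g
Your rotor: r = 30 mm = 3.0 cm
113,558.1 = 1.118 × 10⁻⁵ × 3 × N²
N² = 113,558.1 / (3.354 × 10⁻⁵) = 3,385,751,342
N ≈ √3,385,751,342 ≈ 58,187.2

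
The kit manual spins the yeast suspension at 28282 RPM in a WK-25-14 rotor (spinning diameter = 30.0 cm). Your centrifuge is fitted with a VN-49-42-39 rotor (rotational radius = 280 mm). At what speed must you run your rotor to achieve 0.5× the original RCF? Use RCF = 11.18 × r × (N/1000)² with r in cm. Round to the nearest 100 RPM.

≈ 14600 RPM

Original rotor: r = 30.0 / 2 = 15 cm
RCF = 11.18 × r × (N/1000)²
RCF_original = 11.18 × 15 × (28.282)² = 11.18 × 15 × 799.871524 ≈ 134,138.5 × g
Target RCF = 0.5 × 134,138.5 ≈ 67,069.2 × g
Your rotor: r = 280 mm = 28.0 cm
67,069.2 = 11.18 × 28 × (N/1000)²
(N/1000)² = 67,069.2 / 313.04 = 214.2512
N = 1000 × √214.2512 ≈ 14,637.3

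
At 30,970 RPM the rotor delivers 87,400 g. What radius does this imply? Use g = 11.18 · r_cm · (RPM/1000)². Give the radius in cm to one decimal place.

RCF = 11.18 × r × (N/1000)²
87400 = 11.18 × r × (30.97)²
r = 87400 / (11.18 × 959.1409) = 87400 / 10723.2 ≈ 8.151 cm

r ≈ 8.2 cm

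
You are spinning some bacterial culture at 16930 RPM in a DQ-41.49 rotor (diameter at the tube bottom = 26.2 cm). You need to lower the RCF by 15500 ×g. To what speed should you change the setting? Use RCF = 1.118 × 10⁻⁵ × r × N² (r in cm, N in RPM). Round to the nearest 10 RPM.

N₂ ≈ 13450 RPM

r = 26.2 / 2 = 13.1 cm
Current RCF = 1.118 × 10⁻⁵ × 13.1 × (16930)² = 1.118 × 10⁻⁵ × 13.1 × 286,624,900 ≈ 41,978.5 × g
Target RCF = 41,978.5 − 15,500 = 26,478.5 × g
N² = 26,478.5 / (14.6458 × 10⁻⁵) = 180,792,446
N ≈ √180,792,446 ≈ 13,445.9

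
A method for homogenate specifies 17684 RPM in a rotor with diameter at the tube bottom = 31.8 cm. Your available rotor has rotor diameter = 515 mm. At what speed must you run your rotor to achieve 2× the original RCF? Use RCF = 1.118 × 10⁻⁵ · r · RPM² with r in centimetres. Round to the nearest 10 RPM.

Original rotor: r = 31.8 / 2 = 15.9 cm
RCF = 1.118 × 10⁻⁵ × r × N²
RCF_original = 1.118 × 10⁻⁵ × 15.9 × (17684)² = 1.118 × 10⁻⁵ × 15.9 × 312,723,856 ≈ 55,590.4 × g
Target RCF = 2 × 55,590.4 ≈ 111,180.8 × g
Your rotor: r = 515 mm / 2 = 257.5 mm = 25.75 cm
111,180.8 = 1.118 × 10⁻⁵ × 25.75 × N²
N² = 111,180.8 / (28.7885 × 10⁻⁵) = 386,198,656
N ≈ √386,198,656 ≈ 19,651.9

≈ 19650 RPM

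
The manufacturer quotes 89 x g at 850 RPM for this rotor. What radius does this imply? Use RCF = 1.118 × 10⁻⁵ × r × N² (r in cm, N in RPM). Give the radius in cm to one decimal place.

RCF = 1.118 × 10⁻⁵ × r × N²
89 = 1.118 × 10⁻⁵ × r × (850)²
r = 89 / (1.118 × 10⁻⁵ × 722,500) = 89 / 8.07755 ≈ 11.018 cm

≈ 11.0 cm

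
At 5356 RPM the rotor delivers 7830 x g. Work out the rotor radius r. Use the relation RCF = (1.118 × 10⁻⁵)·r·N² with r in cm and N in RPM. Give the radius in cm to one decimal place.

7830 = 1.118 × 10⁻⁵ × r × (5356)²
r = 7830 / (1.118 × 10⁻⁵ × 28,686,736) = 7830 / 320.7177 ≈ 24.414 cm

r ≈ 24.4 cm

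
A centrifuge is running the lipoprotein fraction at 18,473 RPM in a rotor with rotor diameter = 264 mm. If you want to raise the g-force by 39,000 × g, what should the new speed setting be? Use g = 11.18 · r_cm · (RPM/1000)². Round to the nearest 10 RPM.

r = 264 mm / 2 = 132 mm = 13.2 cm
Current RCF = 11.18 × 13.2 × (18.473)² = 11.18 × 13.2 × 341.251729 ≈ 50,360.6 × g
Target RCF = 50,360.6 + 39,000 = 89,360.6 × g
(N/1000)² = 89,360.6 / 147.576 = 605.5226
N = 1000 × √605.5226 ≈ 24,607.4

24610 RPM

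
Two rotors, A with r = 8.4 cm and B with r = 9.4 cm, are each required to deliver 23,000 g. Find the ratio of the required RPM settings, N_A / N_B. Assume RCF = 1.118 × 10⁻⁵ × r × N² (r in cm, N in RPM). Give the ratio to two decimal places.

At fixed RCF, N ∝ 1/√r, so N_A/N_B = √(r_B/r_A) = √(9.4/8.4) = √1.119048 = 1.0579.

1.06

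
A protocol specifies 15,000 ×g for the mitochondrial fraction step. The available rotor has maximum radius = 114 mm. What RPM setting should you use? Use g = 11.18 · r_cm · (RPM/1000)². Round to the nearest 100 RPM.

N ≈ 10800 RPM

r = 114 mm = 11.4 cm
15,000 = 11.18 × 11.4 × (N/1000)²
(N/1000)² = 15,000 / 127.452 = 117.6914
N = 1000 × √117.6914 ≈ 10,848.6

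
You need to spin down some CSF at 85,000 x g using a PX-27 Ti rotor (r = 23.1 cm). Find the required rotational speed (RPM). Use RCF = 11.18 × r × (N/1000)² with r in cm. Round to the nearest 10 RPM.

RCF = 11.18 × r × (N/1000)²
85,000 = 11.18 × 23.1 × (N/1000)²
(N/1000)² = 85,000 / 258.258 = 329.1282
N = 1000 × √329.1282 ≈ 18,141.9

≈ 18140 RPM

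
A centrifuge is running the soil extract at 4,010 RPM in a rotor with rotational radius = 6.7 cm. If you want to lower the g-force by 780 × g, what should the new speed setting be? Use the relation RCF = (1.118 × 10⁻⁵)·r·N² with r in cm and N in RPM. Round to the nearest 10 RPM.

Current RCF = 1.118 × 10⁻⁵ × 6.7 × (4010)² = 1.118 × 10⁻⁵ × 6.7 × 16,080,100 ≈ 1,204.5 × g
Target RCF = 1,204.5 − 780 = 424.5 × g
N² = 424.5 / (7.4906 × 10⁻⁵) = 5,667,103
N ≈ √5,667,103 ≈ 2,380.6

2380 RPM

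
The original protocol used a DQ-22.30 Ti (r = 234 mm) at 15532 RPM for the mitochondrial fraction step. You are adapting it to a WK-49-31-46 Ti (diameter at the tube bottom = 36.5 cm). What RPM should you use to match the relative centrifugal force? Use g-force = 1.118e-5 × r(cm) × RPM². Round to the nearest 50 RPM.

17600 RPM

Original rotor: r = 234 mm = 23.4 cm
RCF_original = 1.118 × 10⁻⁵ × 23.4 × (15532)² = 1.118 × 10⁻⁵ × 23.4 × 241,243,024 ≈ 63,112.1 × g
Your rotor: r = 36.5 / 2 = 18.25 cm
63,112.1 = 1.118 × 10⁻⁵ × 18.25 × N²
N² = 63,112.1 / (20.4035 × 10⁻⁵) = 309,319,970
N ≈ √309,319,970 ≈ 17,587.5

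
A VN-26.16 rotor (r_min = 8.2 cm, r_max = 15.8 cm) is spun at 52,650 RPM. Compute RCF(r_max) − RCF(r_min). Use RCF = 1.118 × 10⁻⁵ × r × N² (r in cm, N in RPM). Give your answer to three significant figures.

RCF_max = 1.118 × 10⁻⁵ × 15.8 × (52650)² = 1.118 × 10⁻⁵ × 15.8 × 2,772,022,500 ≈ 489,661.1 × g
RCF_min = 1.118 × 10⁻⁵ × 8.2 × (52650)² = 1.118 × 10⁻⁵ × 8.2 × 2,772,022,500 ≈ 254,127.9 × g
ΔRCF = 489,661.1 − 254,127.9 = 235,533.2

236000 x g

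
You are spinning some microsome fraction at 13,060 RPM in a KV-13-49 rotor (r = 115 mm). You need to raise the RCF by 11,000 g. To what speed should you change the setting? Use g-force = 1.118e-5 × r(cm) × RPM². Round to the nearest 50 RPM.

r = 115 mm = 11.5 cm
Current RCF = 1.118 × 10⁻⁵ × 11.5 × (13060)² = 1.118 × 10⁻⁵ × 11.5 × 170,563,600 ≈ 21,929.4 × g
Target RCF = 21,929.4 + 11,000 = 32,929.4 × g
N² = 32,929.4 / (12.857 × 10⁻⁵) = 256,120,401
N ≈ √256,120,401 ≈ 16,003.8

N₂ ≈ 16000 RPM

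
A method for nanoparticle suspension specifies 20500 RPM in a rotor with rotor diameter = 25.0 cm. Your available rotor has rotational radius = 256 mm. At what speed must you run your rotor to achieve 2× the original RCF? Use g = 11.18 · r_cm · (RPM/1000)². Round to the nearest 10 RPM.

Original rotor: r = 25.0 / 2 = 12.5 cm
RCF_original = 11.18 × 12.5 × (20.5)² = 11.18 × 12.5 × 420.25 ≈ 58,729.9 × g
Target RCF = 2 × 58,729.9 ≈ 117,459.8 × g
Your rotor: r = 256 mm = 25.6 cm
117,459.8 = 11.18 × 25.6 × (N/1000)²
(N/1000)² = 117,459.8 / 286.208 = 410.4001
N = 1000 × √410.4001 ≈ 20,258.3

≈ 20260 RPM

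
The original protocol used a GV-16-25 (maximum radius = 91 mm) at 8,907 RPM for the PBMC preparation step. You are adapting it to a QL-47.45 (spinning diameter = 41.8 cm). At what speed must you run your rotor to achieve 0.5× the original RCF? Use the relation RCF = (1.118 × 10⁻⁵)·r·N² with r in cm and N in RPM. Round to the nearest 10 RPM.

Original rotor: r = 91 mm = 9.1 cm
RCF_original = 1.118 × 10⁻⁵ × 9.1 × (8907)² = 1.118 × 10⁻⁵ × 9.1 × 79,334,649 ≈ 8,071.3 × g
Target RCF = 0.5 × 8,071.3 ≈ 4,035.7 × g
Your rotor: r = 41.8 / 2 = 20.9 cm
4,035.7 = 1.118 × 10⁻⁵ × 20.9 × N²
N² = 4,035.7 / (23.3662 × 10⁻⁵) = 17,271,529
N ≈ √17,271,529 ≈ 4,155.9

≈ 4160 RPM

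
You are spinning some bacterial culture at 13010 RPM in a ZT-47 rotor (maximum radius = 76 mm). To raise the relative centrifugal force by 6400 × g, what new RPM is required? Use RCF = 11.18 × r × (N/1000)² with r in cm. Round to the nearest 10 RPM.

≈ 15640 RPM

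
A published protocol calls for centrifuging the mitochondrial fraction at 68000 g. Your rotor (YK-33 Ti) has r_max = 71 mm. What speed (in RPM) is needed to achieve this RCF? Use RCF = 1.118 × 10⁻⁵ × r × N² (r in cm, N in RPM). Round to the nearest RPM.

r = 71 mm = 7.1 cm
68,000 = 1.118 × 10⁻⁵ × 7.1 × N²
N² = 68,000 / (7.9378 × 10⁻⁵) = 856,660,536
N ≈ √856,660,536 ≈ 29,268.8

N ≈ 29269 RPM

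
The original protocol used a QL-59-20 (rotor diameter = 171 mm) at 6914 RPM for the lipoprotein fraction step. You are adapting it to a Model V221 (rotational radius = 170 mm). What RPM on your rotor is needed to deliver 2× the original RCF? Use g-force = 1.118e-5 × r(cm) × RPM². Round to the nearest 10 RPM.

Original rotor: r = 171 mm / 2 = 85.5 mm = 8.55 cm
RCF_original = 1.118 × 10⁻⁵ × 8.55 × (6914)² = 1.118 × 10⁻⁵ × 8.55 × 47,803,396 ≈ 4,569.5 × g
Target RCF = 2 × 4,569.5 ≈ 9,139 × g
Your rotor: r = 170 mm = 17.0 cm
9,139 = 1.118 × 10⁻⁵ × 17 × N²
N² = 9,139 / (19.006 × 10⁻⁵) = 48,084,815
N ≈ √48,084,815 ≈ 6,934.3

≈ 6930 RPM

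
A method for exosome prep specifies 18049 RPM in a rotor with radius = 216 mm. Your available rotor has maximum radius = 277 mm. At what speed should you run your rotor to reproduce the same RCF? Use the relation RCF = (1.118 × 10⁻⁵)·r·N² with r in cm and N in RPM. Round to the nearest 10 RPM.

Original rotor: r = 216 mm = 21.6 cm
RCF_original = 1.118 × 10⁻⁵ × 21.6 × (18049)² = 1.118 × 10⁻⁵ × 21.6 × 325,766,401 ≈ 78,668.7 × g
Your rotor: r = 277 mm = 27.7 cm
78,668.7 = 1.118 × 10⁻⁵ × 27.7 × N²
N² = 78,668.7 / (30.9686 × 10⁻⁵) = 254,027,305
N ≈ √254,027,305 ≈ 15,938.2

≈ 15940 RPM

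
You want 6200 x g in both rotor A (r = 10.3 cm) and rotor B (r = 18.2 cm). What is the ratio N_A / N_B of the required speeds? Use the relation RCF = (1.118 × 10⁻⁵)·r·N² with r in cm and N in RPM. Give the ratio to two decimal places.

At fixed RCF, N ∝ 1/√r, so N_A/N_B = √(r_B/r_A) = √(18.2/10.3) = √1.766990 = 1.3293.

1.33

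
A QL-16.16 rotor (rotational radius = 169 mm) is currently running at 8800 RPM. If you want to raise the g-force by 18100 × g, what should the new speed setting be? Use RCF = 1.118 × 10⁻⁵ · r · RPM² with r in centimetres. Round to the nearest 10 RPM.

≈ 13160 RPM

r = 169 mm = 16.9 cm
Current RCF = 1.118 × 10⁻⁵ × 16.9 × (8800)² = 1.118 × 10⁻⁵ × 16.9 × 77,440,000 ≈ 14,631.7 × g
Target RCF = 14,631.7 + 18,100 = 32,731.7 × g
N² = 32,731.7 / (18.8942 × 10⁻⁵) = 173,236,760
N ≈ √173,236,760 ≈ 13,161.9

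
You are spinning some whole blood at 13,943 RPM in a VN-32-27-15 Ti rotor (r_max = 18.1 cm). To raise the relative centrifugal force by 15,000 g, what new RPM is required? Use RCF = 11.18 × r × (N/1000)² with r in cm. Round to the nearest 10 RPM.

≈ 16390 RPM

Current RCF = 11.18 × 18.1 × (13.943)² = 11.18 × 18.1 × 194.407249 ≈ 39,339.9 × g
Target RCF = 39,339.9 + 15,000 = 54,339.9 × g
(N/1000)² = 54,339.9 / 202.358 = 268.5335
N = 1000 × √268.5335 ≈ 16,387.0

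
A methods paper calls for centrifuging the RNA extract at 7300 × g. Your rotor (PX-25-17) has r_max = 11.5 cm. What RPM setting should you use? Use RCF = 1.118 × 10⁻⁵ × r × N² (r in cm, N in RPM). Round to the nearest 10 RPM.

7540 RPM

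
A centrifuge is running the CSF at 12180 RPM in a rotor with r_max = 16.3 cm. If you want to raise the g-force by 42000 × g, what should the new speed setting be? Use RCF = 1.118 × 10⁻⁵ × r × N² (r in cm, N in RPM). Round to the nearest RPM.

19463 RPM

Current RCF = 1.118 × 10⁻⁵ × 16.3 × (12180)² = 1.118 × 10⁻⁵ × 16.3 × 148,352,400 ≈ 27,034.9 × g
Target RCF = 27,034.9 + 42,000 = 69,034.9 × g
N² = 69,034.9 / (18.2234 × 10⁻⁵) = 378,825,576
N ≈ √378,825,576 ≈ 19,463.4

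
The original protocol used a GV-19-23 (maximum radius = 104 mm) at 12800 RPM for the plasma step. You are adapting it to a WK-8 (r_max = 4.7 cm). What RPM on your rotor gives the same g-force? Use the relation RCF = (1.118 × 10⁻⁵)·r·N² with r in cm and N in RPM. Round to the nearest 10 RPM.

Original rotor: r = 104 mm = 10.4 cm
RCF_original = 1.118 × 10⁻⁵ × 10.4 × (12800)² = 1.118 × 10⁻⁵ × 10.4 × 163,840,000 ≈ 19,050 × g
19,050 = 1.118 × 10⁻⁵ × 4.7 × N²
N² = 19,050 / (5.2546 × 10⁻⁵) = 362,539,489
N ≈ √362,539,489 ≈ 19,040.5

≈ 19040 RPM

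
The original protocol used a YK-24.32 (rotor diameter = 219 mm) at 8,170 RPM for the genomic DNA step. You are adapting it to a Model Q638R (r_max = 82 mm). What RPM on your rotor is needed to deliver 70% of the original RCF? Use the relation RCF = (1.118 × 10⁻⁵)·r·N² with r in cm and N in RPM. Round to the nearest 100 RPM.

Original rotor: r = 219 mm / 2 = 109.5 mm = 10.95 cm
RCF_original = 1.118 × 10⁻⁵ × 10.95 × (8170)² = 1.118 × 10⁻⁵ × 10.95 × 66,748,900 ≈ 8,171.5 × g
Target RCF = 0.7 × 8,171.5 ≈ 5,720 × g
Your rotor: r = 82 mm = 8.2 cm
5,720 = 1.118 × 10⁻⁵ × 8.2 × N²
N² = 5,720 / (9.1676 × 10⁻⁵) = 62,393,647
N ≈ √62,393,647 ≈ 7,899.0

7900 RPM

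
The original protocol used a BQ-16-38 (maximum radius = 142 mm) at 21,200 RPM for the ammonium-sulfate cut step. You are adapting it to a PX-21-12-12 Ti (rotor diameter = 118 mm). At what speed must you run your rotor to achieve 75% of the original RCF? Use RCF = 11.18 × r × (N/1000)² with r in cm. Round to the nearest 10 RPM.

Original rotor: r = 142 mm = 14.2 cm
RCF_original = 11.18 × 14.2 × (21.2)² = 11.18 × 14.2 × 449.44 ≈ 71,351.3 × g
Target RCF = 0.75 × 71,351.3 ≈ 53,513.5 × g
Your rotor: r = 118 mm / 2 = 59 mm = 5.9 cm
53,513.5 = 11.18 × 5.9 × (N/1000)²
(N/1000)² = 53,513.5 / 65.962 = 811.2777
N = 1000 × √811.2777 ≈ 28,482.9

≈ 28480 RPM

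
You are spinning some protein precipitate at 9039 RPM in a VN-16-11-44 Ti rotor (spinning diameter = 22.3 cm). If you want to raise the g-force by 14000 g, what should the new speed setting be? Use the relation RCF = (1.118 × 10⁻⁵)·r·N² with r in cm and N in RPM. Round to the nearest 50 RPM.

13950 RPM

r = 22.3 / 2 = 11.15 cm
Current RCF = 1.118 × 10⁻⁵ × 11.15 × (9039)² = 1.118 × 10⁻⁵ × 11.15 × 81,703,521 ≈ 10,184.9 × g
Target RCF = 10,184.9 + 14,000 = 24,184.9 × g
N² = 24,184.9 / (12.4657 × 10⁻⁵) = 194,011,568
N ≈ √194,011,568 ≈ 13,928.8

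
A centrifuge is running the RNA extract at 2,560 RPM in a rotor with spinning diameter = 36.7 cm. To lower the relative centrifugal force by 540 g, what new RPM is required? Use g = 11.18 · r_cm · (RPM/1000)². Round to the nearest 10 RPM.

r = 36.7 / 2 = 18.35 cm
Current RCF = 11.18 × 18.35 × (2.56)² = 11.18 × 18.35 × 6.5536 ≈ 1,344.5 × g
Target RCF = 1,344.5 − 540 = 804.5 × g
(N/1000)² = 804.5 / 205.153 = 3.921463
N = 1000 × √3.921463 ≈ 1,980.3

≈ 1980 RPM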